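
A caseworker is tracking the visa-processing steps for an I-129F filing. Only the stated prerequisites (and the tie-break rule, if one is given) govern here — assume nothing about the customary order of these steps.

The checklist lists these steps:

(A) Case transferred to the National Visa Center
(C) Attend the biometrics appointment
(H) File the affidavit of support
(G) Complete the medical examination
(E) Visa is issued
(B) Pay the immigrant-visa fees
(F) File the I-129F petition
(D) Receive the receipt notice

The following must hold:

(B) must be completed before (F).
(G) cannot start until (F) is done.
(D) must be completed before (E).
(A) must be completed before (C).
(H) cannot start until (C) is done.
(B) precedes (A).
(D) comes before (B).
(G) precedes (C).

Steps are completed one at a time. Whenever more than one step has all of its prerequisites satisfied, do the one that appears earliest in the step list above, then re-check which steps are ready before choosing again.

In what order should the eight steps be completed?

(D) has no prerequisites → (D) first.
(E) and (B) are both available; (E) is listed earlier → (E).
(B) is the only step now ready → (B).
Ready: (A) and (F). (A) is listed earlier → (A).
(F) needed (B), now all done → (F).
(G) is the only step now ready → (G).
(C) is the only step now ready → (C).
Next only (H) has its prerequisites met → (H).

(D), (E), (B), (A), (F), (G), (C), (H)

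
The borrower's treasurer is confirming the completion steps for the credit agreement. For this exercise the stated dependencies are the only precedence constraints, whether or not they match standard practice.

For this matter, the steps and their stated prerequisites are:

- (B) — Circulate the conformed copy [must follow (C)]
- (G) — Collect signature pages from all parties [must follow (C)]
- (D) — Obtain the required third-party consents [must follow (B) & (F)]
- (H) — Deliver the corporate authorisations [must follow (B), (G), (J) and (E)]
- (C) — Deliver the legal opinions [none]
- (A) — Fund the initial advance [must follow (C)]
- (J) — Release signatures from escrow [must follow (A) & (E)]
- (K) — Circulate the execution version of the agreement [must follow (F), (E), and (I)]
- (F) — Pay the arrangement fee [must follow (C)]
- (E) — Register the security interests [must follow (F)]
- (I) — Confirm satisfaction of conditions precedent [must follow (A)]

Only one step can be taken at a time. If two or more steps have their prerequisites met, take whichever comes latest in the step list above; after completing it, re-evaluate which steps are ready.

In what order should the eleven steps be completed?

(C) has no prerequisites → (C) first.
(F), (A), (G) and (B) are all available; (F) is listed later → (F).
(E) now also ready, so the ready set is {(E), (A), (G), (B)}; (E) is listed later → (E).
(A), (G) and (B) are all available; (A) is listed later → (A).
(I), (J), (G) and (B) are all available; (I) is listed later → (I).
Ready: (K), (J), (G) and (B). (K) is listed later → (K).
Ready: (J), (G) and (B). (J) is listed later → (J).
Now (G) and (B) have their prerequisites met. (G) is listed later, so (G) next.
(B) needed (C), now all done → (B).
Ready: (H) and (D). (H) is listed later → (H).
(D) is the only step now ready → (D).

(C), (F), (E), (A), (I), (K), (J), (G), (B), (H), (D)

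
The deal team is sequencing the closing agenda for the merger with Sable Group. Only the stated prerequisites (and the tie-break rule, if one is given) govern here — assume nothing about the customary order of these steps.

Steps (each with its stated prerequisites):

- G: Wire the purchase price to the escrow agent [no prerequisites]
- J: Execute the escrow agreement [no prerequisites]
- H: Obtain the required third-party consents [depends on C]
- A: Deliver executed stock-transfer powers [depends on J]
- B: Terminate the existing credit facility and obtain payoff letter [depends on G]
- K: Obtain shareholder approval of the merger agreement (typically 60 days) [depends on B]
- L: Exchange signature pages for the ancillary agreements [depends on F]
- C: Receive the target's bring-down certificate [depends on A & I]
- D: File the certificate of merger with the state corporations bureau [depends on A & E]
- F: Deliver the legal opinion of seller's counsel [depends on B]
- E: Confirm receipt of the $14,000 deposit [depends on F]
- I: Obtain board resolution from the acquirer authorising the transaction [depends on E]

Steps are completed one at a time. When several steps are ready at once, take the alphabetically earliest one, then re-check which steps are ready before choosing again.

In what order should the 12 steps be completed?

G, B, F, E, I, J, A, C, D, H, K, L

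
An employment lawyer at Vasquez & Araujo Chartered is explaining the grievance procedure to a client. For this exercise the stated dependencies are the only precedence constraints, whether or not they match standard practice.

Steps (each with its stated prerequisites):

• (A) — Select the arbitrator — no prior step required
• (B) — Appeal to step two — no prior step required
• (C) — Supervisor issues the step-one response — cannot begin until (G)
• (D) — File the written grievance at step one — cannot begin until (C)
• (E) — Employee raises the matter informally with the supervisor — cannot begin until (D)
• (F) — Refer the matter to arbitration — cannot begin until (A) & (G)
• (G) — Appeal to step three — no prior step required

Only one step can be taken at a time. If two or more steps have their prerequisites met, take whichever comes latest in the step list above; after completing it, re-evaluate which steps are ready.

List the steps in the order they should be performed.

Nothing is required for (G), (B) and (A). (G) is listed later → (G) first.
Ready: (C), (B) and (A). (C) is listed later → (C).
Ready: (D), (B) and (A). (D) is listed later → (D).
Ready: (E), (B) and (A). (E) is listed later → (E).
(B) and (A) are both available; (B) is listed later → (B).
That leaves (A) as the only ready step → (A).
(F) is the only step now ready → (F).

(G) (C) (D) (E) (B) (A) (F)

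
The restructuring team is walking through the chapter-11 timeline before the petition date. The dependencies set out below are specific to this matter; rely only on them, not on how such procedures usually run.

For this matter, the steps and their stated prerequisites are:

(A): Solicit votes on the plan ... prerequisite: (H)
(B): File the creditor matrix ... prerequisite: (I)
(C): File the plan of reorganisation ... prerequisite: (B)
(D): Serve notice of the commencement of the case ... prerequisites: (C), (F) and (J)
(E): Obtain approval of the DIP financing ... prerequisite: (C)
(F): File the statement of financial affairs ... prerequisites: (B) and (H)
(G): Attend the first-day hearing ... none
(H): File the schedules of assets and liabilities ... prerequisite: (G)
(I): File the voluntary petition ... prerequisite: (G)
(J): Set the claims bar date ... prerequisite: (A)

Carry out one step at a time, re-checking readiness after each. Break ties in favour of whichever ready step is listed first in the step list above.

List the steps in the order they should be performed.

(G) → (H) → (A) → (I) → (B) → (C) → (E) → (F) → (J) → (D)

(G) is the only step with nothing outstanding, so it goes first.
Now (H) and (I) have their prerequisites met. (H) is listed earlier, so (H) next.
(A) now also ready, so the ready set is {(A), (I)}; (A) is listed earlier → (A).
(J) now also ready, so the ready set is {(I), (J)}; (I) is listed earlier → (I).
Ready: (B) and (J). (B) is listed earlier → (B).
(C) and (F) now also ready, so the ready set is {(C), (F), (J)}; (C) is listed earlier → (C).
(E) now also ready, so the ready set is {(E), (F), (J)}; (E) is listed earlier → (E).
Ready: (F) and (J). (F) is listed earlier → (F).
(J) needed (A), now all done → (J).
That leaves (D) as the only ready step → (D).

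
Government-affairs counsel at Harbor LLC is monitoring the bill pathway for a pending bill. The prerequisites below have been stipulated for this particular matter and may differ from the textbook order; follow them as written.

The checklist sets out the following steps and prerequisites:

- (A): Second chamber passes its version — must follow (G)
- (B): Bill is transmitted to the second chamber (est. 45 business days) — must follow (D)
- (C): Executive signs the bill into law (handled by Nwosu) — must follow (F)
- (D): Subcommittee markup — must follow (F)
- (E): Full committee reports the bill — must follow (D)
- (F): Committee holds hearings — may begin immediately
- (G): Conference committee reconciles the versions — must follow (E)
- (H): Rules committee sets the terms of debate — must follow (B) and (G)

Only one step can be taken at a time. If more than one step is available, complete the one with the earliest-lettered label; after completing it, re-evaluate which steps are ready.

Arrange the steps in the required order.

(F) is the only step with nothing outstanding, so it goes first.
Ready: (C) and (D). (C) has the earlier label → (C).
(D) needed (F), now all done → (D).
(B) and (E) are both available; (B) has the earlier label → (B).
(E) needed (D), now all done → (E).
(G) needed (E), now all done → (G).
Now (A) and (H) have their prerequisites met. (A) has the earlier label, so (A) next.
Next only (H) has its prerequisites met → (H).

(F), (C), (D), (B), (E), (G), (A), (H)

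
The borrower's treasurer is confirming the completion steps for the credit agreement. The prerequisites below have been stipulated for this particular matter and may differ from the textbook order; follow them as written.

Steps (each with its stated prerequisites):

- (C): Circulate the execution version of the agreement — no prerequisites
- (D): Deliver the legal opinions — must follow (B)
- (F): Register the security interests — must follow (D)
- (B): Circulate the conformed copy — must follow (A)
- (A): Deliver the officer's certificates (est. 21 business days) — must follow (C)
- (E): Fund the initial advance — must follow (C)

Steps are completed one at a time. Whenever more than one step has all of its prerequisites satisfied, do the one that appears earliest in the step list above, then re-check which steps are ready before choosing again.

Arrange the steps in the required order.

(C) → (A) → (B) → (D) → (F) → (E)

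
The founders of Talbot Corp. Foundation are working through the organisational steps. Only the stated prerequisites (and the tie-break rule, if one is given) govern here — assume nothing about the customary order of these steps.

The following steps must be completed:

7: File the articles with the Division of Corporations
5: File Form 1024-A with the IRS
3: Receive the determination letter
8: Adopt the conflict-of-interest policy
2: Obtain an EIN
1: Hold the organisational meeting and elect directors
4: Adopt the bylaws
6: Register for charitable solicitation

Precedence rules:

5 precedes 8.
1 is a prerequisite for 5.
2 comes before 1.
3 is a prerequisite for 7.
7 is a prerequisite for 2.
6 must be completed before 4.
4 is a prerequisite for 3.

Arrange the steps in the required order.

6 4 3 7 2 1 5 8

6 has no prerequisites → 6 first.
Next only 4 has its prerequisites met → 4.
3 is the only step now ready → 3.
7 is the only step now ready → 7.
2 needed 7, now all done → 2.
1 needed 2, now all done → 1.
5 needed 1, now all done → 5.
That leaves 8 as the only ready step → 8.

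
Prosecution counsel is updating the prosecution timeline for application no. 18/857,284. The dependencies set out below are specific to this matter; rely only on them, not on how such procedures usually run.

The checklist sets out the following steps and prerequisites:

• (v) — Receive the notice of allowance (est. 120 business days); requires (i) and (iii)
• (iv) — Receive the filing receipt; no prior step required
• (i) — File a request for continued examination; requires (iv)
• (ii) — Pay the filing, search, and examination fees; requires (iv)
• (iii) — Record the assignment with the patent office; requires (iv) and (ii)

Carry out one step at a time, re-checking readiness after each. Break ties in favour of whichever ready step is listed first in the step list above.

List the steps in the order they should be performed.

(iv), (i), (ii), (iii), (v)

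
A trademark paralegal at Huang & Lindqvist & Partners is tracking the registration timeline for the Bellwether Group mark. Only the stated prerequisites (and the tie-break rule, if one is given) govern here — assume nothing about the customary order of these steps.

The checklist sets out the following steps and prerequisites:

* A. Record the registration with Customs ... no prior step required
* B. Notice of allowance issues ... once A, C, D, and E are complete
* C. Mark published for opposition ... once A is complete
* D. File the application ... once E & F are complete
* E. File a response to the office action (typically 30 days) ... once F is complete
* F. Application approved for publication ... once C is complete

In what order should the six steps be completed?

A, C, F, E, D, B

A is the only step with nothing outstanding, so it goes first.
Next only C has its prerequisites met → C.
F needed C, now all done → F.
That leaves E as the only ready step → E.
Next only D has its prerequisites met → D.
B needed A, C, D and E, now all done → B.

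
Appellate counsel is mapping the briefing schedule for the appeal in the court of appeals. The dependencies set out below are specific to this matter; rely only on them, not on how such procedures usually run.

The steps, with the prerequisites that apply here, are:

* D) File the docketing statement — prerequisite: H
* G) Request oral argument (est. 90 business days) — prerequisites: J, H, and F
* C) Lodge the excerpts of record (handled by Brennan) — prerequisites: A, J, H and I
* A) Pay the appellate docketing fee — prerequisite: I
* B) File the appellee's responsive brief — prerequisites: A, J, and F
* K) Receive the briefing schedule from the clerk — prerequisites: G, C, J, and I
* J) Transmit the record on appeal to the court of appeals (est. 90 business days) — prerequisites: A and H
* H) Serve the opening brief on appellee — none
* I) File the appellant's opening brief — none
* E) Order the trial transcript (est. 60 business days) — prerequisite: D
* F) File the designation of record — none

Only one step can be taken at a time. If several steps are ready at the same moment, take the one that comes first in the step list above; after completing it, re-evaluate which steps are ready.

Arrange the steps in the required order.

H D I A J C E F G B K

Nothing is required for H, I and F. H is listed earlier → H first.
D now also ready, so the ready set is {D, I, F}; D is listed earlier → D.
Now I, E and F have their prerequisites met. I is listed earlier, so I next.
Now A, E and F have their prerequisites met. A is listed earlier, so A next.
J now also ready, so the ready set is {J, E, F}; J is listed earlier → J.
Now C, E and F have their prerequisites met. C is listed earlier, so C next.
Now E and F have their prerequisites met. E is listed earlier, so E next.
That leaves F as the only ready step → F.
G and B are both available; G is listed earlier → G.
K now also ready, so the ready set is {B, K}; B is listed earlier → B.
K needed G, C, J and I, now all done → K.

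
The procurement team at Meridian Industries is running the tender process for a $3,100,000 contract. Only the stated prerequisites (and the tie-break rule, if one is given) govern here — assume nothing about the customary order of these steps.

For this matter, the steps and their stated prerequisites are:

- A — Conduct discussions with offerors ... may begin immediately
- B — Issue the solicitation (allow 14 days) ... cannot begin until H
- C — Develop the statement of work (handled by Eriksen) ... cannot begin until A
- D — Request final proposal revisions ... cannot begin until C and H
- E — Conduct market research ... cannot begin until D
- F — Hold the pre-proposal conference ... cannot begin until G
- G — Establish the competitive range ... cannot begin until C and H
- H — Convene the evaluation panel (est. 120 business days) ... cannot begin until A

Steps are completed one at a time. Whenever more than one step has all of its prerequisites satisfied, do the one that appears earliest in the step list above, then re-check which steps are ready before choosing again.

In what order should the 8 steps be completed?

A, C, H, B, D, E, G, F

Only A has no prerequisites, so it is first.
C and H are both available; C is listed earlier → C.
Next only H has its prerequisites met → H.
Now B, D and G have their prerequisites met. B is listed earlier, so B next.
Now D and G have their prerequisites met. D is listed earlier, so D next.
E now also ready, so the ready set is {E, G}; E is listed earlier → E.
G is the only step now ready → G.
F is the only step now ready → F.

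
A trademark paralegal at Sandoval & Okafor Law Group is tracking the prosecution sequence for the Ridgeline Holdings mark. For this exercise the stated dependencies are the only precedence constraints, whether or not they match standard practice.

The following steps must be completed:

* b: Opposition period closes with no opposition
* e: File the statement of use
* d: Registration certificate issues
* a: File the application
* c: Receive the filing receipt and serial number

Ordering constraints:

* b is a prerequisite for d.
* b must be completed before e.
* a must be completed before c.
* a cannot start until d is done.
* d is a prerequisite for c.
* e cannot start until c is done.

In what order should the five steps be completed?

b, d, a, c, e

b is the only step with nothing outstanding, so it goes first.
d needed b, now all done → d.
Next only a has its prerequisites met → a.
c needed d and a, now all done → c.
That leaves e as the only ready step → e.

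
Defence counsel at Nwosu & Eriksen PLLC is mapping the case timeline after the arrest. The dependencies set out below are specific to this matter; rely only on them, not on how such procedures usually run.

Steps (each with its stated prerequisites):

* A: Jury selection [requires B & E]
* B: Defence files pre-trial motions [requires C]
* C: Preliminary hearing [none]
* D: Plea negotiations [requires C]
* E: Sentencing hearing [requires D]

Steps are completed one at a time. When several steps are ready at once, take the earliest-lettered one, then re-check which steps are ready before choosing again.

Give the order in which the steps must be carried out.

C is the only step with nothing outstanding, so it goes first.
B and D are both available; B has the earlier label → B.
D needed C, now all done → D.
That leaves E as the only ready step → E.
Next only A has its prerequisites met → A.

C B D E A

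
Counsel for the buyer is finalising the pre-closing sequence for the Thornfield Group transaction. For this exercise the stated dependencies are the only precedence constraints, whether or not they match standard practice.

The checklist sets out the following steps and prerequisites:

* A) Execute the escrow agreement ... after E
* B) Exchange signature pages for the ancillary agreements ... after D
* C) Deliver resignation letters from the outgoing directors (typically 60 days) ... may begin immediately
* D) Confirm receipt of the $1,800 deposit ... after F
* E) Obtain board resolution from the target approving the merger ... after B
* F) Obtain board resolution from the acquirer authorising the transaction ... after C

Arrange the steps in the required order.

C has no prerequisites → C first.
That leaves F as the only ready step → F.
D is the only step now ready → D.
That leaves B as the only ready step → B.
E needed B, now all done → E.
A is the only step now ready → A.

C, F, D, B, E, A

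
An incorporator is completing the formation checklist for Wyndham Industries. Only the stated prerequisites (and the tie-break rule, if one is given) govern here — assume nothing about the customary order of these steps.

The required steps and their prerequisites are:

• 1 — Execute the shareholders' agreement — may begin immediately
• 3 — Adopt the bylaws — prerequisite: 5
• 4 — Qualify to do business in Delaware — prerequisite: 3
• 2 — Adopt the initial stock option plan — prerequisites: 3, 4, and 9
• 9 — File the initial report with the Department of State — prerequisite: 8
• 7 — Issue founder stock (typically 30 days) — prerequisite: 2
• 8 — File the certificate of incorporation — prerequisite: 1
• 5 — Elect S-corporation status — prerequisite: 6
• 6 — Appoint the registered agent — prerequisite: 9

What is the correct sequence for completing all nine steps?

1 8 9 6 5 3 4 2 7

1 has no prerequisites → 1 first.
8 needed 1, now all done → 8.
That leaves 9 as the only ready step → 9.
Next only 6 has its prerequisites met → 6.
5 is the only step now ready → 5.
That leaves 3 as the only ready step → 3.
4 is the only step now ready → 4.
That leaves 2 as the only ready step → 2.
7 needed 2, now all done → 7.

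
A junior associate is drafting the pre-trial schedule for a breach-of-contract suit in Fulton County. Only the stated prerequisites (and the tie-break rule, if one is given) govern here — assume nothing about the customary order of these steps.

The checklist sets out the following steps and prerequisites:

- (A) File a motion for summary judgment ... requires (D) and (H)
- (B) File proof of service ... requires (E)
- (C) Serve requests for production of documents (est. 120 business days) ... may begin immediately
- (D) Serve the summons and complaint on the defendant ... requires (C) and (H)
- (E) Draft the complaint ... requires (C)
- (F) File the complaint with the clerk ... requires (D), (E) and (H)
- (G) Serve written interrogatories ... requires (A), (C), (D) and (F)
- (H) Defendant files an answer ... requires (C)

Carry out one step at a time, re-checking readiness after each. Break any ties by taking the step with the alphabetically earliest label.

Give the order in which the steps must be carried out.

Only (C) has no prerequisites, so it is first.
Now (E) and (H) have their prerequisites met. (E) has the earlier label, so (E) next.
Ready: (B) and (H). (B) has the earlier label → (B).
Next only (H) has its prerequisites met → (H).
(D) needed (C) and (H), now all done → (D).
Ready: (A) and (F). (A) has the earlier label → (A).
(F) needed (D), (E) and (H), now all done → (F).
(G) needed (A), (C), (D) and (F), now all done → (G).

(C) (E) (B) (H) (D) (A) (F) (G)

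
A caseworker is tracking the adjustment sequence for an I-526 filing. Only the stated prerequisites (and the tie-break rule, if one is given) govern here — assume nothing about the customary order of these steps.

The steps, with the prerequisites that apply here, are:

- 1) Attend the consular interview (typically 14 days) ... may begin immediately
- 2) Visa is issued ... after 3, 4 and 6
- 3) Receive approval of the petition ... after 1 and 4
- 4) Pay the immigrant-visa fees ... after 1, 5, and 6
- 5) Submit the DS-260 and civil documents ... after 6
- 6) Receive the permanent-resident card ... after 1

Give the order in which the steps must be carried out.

1 has no prerequisites → 1 first.
6 is the only step now ready → 6.
5 needed 6, now all done → 5.
That leaves 4 as the only ready step → 4.
3 is the only step now ready → 3.
2 is the only step now ready → 2.

1 → 6 → 5 → 4 → 3 → 2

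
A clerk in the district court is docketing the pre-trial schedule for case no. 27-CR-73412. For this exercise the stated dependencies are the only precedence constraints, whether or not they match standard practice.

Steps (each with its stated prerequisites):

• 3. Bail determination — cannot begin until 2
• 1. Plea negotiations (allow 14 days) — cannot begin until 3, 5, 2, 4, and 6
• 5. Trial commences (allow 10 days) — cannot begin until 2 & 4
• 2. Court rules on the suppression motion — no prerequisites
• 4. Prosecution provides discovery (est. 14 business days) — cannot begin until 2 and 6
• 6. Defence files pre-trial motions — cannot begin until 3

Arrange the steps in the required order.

2 → 3 → 6 → 4 → 5 → 1

2 is the only step with nothing outstanding, so it goes first.
That leaves 3 as the only ready step → 3.
That leaves 6 as the only ready step → 6.
4 is the only step now ready → 4.
5 is the only step now ready → 5.
1 needed 3, 5, 2, 4 and 6, now all done → 1.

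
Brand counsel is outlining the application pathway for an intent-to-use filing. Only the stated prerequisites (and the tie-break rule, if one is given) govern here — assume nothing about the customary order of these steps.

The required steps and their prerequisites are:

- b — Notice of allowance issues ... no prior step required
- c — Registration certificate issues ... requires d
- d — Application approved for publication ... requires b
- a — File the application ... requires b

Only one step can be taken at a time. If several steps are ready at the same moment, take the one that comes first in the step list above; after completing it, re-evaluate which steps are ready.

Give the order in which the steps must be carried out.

b is the only step with nothing outstanding, so it goes first.
Ready: d and a. d is listed earlier → d.
Ready: c and a. c is listed earlier → c.
Next only a has its prerequisites met → a.

b, d, c, a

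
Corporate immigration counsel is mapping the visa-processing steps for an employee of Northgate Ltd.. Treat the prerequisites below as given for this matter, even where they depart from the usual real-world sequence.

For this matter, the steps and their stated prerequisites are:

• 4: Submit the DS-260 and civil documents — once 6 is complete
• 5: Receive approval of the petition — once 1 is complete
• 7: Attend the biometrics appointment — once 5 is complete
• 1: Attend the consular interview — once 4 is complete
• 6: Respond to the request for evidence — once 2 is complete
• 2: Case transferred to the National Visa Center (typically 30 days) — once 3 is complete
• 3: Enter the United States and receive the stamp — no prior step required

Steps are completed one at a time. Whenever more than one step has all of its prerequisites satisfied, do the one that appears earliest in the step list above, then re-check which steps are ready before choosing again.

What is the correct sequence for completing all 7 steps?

3 has no prerequisites → 3 first.
2 needed 3, now all done → 2.
6 needed 2, now all done → 6.
4 needed 6, now all done → 4.
1 needed 4, now all done → 1.
5 is the only step now ready → 5.
That leaves 7 as the only ready step → 7.

3, 2, 6, 4, 1, 5, 7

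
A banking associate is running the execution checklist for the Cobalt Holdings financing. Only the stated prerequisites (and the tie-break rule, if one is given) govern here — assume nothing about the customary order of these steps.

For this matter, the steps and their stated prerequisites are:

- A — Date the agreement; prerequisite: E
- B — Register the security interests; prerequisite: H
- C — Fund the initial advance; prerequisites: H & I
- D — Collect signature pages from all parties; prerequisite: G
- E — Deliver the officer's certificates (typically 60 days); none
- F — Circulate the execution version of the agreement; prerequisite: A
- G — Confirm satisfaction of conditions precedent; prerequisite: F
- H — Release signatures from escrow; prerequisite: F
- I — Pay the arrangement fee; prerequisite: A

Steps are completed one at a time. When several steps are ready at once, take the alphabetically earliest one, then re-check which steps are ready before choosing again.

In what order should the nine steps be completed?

E, A, F, G, D, H, B, I, C

Only E has no prerequisites, so it is first.
A needed E, now all done → A.
F and I are both available; F has the earlier label → F.
G, H and I are all available; G has the earlier label → G.
Now D, H and I have their prerequisites met. D has the earlier label, so D next.
Now H and I have their prerequisites met. H has the earlier label, so H next.
Now B and I have their prerequisites met. B has the earlier label, so B next.
I is the only step now ready → I.
C is the only step now ready → C.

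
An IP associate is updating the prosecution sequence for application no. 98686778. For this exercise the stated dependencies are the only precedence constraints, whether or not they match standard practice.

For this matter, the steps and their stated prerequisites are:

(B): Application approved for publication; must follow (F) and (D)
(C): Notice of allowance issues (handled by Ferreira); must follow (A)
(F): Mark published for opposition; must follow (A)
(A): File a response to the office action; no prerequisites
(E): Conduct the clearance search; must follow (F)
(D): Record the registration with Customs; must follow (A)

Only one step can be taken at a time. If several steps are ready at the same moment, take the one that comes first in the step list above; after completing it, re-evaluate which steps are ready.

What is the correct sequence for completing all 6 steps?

(A), (C), (F), (E), (D), (B)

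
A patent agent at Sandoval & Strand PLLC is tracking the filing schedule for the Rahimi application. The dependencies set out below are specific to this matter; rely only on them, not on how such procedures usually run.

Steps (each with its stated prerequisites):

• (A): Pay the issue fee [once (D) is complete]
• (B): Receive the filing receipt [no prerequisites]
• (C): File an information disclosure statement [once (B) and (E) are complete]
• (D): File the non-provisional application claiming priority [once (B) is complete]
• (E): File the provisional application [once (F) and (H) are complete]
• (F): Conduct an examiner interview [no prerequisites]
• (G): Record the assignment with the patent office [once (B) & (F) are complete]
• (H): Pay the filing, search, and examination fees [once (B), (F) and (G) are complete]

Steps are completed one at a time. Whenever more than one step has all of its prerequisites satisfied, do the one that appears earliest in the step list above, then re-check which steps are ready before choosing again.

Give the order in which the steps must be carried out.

(B), (D), (A), (F), (G), (H), (E), (C)

(B) and (F) have no prerequisites; (B) is listed earlier, so (B) is first.
(D) now also ready, so the ready set is {(D), (F)}; (D) is listed earlier → (D).
(A) and (F) are both available; (A) is listed earlier → (A).
(F) is the only step now ready → (F).
(G) is the only step now ready → (G).
That leaves (H) as the only ready step → (H).
(E) needed (F) and (H), now all done → (E).
(C) is the only step now ready → (C).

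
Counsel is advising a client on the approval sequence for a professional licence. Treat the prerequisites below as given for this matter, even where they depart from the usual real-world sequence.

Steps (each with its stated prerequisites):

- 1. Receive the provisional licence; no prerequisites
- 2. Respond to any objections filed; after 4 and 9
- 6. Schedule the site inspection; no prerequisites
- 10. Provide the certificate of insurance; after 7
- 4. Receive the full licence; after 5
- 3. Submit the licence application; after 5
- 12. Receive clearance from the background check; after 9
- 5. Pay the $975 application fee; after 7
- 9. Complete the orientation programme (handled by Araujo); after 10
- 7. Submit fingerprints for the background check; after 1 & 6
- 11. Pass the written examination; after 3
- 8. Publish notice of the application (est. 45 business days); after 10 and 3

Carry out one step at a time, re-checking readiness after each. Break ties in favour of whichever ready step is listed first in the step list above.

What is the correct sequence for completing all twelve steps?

1, 6, 7, 10, 5, 4, 3, 9, 2, 12, 11, 8

Nothing is required for 1 and 6. 1 is listed earlier → 1 first.
That leaves 6 as the only ready step → 6.
7 needed 1 and 6, now all done → 7.
10 and 5 are both available; 10 is listed earlier → 10.
9 now also ready, so the ready set is {5, 9}; 5 is listed earlier → 5.
4, 3 and 9 are all available; 4 is listed earlier → 4.
3 and 9 are both available; 3 is listed earlier → 3.
9, 11 and 8 are all available; 9 is listed earlier → 9.
2 and 12 now also ready, so the ready set is {2, 12, 11, 8}; 2 is listed earlier → 2.
12, 11 and 8 are all available; 12 is listed earlier → 12.
11 and 8 are both available; 11 is listed earlier → 11.
8 is the only step now ready → 8.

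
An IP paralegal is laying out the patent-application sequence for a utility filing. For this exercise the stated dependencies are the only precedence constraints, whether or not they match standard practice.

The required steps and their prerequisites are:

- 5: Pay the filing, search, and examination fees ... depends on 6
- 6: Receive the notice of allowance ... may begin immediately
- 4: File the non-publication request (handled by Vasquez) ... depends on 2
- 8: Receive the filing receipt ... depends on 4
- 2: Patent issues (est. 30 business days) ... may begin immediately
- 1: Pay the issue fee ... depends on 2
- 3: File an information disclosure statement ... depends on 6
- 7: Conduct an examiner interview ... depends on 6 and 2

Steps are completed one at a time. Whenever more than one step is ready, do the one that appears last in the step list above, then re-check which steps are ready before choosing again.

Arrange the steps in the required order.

2, 1, 4, 8, 6, 7, 3, 5

2 and 6 have no prerequisites; 2 is listed later, so 2 is first.
1 and 4 now also ready, so the ready set is {1, 4, 6}; 1 is listed later → 1.
Now 4 and 6 have their prerequisites met. 4 is listed later, so 4 next.
8 now also ready, so the ready set is {8, 6}; 8 is listed later → 8.
That leaves 6 as the only ready step → 6.
Ready: 7, 3 and 5. 7 is listed later → 7.
3 and 5 are both available; 3 is listed later → 3.
5 needed 6, now all done → 5.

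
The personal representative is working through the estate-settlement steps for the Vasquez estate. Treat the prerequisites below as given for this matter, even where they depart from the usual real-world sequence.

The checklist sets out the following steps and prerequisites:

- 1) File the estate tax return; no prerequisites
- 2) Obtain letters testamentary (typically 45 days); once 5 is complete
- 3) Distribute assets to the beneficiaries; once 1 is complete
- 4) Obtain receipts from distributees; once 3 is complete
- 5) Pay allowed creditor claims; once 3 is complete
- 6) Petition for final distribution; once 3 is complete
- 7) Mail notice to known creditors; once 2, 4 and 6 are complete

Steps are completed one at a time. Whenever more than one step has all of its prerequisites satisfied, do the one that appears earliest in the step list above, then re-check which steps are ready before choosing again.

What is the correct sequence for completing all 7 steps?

Only 1 has no prerequisites, so it is first.
3 needed 1, now all done → 3.
Ready: 4, 5 and 6. 4 is listed earlier → 4.
Now 5 and 6 have their prerequisites met. 5 is listed earlier, so 5 next.
2 and 6 are both available; 2 is listed earlier → 2.
Next only 6 has its prerequisites met → 6.
7 needed 2, 4 and 6, now all done → 7.

1 3 4 5 2 6 7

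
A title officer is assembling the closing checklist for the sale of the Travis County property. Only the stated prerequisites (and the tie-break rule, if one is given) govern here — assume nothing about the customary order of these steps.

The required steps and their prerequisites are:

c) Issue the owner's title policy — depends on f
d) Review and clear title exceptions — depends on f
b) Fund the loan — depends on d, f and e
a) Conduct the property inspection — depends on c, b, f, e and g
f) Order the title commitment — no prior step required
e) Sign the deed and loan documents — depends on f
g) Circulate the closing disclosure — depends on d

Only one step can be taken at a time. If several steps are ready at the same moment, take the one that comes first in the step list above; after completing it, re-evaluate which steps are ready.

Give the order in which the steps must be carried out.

f c d e b g a

f is the only step with nothing outstanding, so it goes first.
c, d and e are all available; c is listed earlier → c.
Now d and e have their prerequisites met. d is listed earlier, so d next.
e and g are both available; e is listed earlier → e.
b now also ready, so the ready set is {b, g}; b is listed earlier → b.
Next only g has its prerequisites met → g.
That leaves a as the only ready step → a.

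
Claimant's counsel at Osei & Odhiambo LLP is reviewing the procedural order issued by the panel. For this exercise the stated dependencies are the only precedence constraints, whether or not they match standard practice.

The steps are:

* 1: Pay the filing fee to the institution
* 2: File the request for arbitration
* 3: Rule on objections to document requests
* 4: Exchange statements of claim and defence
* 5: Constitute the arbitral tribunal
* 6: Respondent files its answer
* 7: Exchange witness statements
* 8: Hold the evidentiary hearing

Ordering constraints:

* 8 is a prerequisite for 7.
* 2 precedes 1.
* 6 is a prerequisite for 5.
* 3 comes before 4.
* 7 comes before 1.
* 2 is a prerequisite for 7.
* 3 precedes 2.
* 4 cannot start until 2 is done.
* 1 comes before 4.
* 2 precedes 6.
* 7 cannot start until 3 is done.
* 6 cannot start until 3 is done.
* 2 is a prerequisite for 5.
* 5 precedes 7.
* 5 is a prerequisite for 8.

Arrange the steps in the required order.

3, 2, 6, 5, 8, 7, 1, 4

3 is the only step with nothing outstanding, so it goes first.
That leaves 2 as the only ready step → 2.
6 needed 2 and 3, now all done → 6.
That leaves 5 as the only ready step → 5.
8 needed 5, now all done → 8.
Next only 7 has its prerequisites met → 7.
1 is the only step now ready → 1.
4 needed 1, 2 and 3, now all done → 4.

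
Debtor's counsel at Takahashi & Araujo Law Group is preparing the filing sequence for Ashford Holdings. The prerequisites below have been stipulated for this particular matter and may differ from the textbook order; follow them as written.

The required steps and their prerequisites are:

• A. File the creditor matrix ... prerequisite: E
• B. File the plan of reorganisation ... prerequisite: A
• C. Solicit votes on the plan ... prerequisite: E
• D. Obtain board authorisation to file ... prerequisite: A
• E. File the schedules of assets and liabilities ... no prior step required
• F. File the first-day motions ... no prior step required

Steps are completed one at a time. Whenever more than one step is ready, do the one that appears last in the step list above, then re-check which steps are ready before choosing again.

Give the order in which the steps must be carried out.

Nothing is required for F and E. F is listed later → F first.
E is the only step now ready → E.
Now C and A have their prerequisites met. C is listed later, so C next.
That leaves A as the only ready step → A.
Now D and B have their prerequisites met. D is listed later, so D next.
That leaves B as the only ready step → B.

F, E, C, A, D, B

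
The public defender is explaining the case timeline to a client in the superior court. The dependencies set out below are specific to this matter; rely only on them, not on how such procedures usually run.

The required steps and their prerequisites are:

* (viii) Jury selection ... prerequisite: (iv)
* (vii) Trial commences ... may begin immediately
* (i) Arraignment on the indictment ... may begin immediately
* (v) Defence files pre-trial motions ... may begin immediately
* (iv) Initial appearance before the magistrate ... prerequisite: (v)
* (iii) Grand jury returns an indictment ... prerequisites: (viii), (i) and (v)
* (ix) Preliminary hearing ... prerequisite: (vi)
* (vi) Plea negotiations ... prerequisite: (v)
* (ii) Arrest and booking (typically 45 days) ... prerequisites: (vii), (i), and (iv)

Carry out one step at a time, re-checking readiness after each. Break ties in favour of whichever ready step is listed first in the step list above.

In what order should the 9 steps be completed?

(vii) → (i) → (v) → (iv) → (viii) → (iii) → (vi) → (ix) → (ii)

Nothing is required for (vii), (i) and (v). (vii) is listed earlier → (vii) first.
Ready: (i) and (v). (i) is listed earlier → (i).
That leaves (v) as the only ready step → (v).
Ready: (iv) and (vi). (iv) is listed earlier → (iv).
(viii) and (ii) now also ready, so the ready set is {(viii), (vi), (ii)}; (viii) is listed earlier → (viii).
Ready: (iii), (vi) and (ii). (iii) is listed earlier → (iii).
Now (vi) and (ii) have their prerequisites met. (vi) is listed earlier, so (vi) next.
(ix) now also ready, so the ready set is {(ix), (ii)}; (ix) is listed earlier → (ix).
(ii) is the only step now ready → (ii).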